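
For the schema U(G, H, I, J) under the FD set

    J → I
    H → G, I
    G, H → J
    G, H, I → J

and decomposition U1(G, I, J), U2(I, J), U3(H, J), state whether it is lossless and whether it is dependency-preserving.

Lossless test (chase): Rows 1 and 3 agree on J; apply J→I and equate their I entries. No row becomes fully distinguished — the join is lossy.
Dependency preservation: the restricted closure of {H} across the fragments never reaches {G, I}, so H → G, I cannot be enforced without a join — not preserved.

lossy and not dependency-preserving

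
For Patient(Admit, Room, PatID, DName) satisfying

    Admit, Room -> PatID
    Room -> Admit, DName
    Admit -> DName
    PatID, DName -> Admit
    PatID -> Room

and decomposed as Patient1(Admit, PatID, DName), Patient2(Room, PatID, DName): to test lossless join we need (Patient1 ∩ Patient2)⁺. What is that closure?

Admit, Room, PatID, DName

Patient1 ∩ Patient2 = {PatID, DName}.
PatID, DName → Admit applies, adding Admit
PatID → Room applies, adding Room
Closure: {Admit, Room, PatID, DName}.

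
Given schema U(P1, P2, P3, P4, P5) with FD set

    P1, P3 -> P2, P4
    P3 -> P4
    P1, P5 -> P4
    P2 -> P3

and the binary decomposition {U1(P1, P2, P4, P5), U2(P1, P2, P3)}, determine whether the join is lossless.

Yes

Common attributes: U1 ∩ U2 = {P1, P2}.
Closure of {P1, P2}: P2 → P3 applies, adding P3; P1, P3 → P2, P4 applies, adding P4. So (P1, P2)⁺ = {P1, P2, P3, P4}.
This closure contains every attribute of U2, so U1 ∩ U2 → U2. The join is lossless.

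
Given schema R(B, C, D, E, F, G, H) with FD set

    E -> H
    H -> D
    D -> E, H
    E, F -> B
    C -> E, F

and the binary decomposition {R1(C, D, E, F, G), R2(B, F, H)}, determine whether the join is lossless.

Common attributes: R1 ∩ R2 = {F}.
No dependency enlarges {F}, so (F)⁺ = {F}.
The closure contains neither all of R1 = {C, D, E, F, G} nor all of R2 = {B, F, H}, so the common attributes are not a superkey of either fragment. The join is lossy.

No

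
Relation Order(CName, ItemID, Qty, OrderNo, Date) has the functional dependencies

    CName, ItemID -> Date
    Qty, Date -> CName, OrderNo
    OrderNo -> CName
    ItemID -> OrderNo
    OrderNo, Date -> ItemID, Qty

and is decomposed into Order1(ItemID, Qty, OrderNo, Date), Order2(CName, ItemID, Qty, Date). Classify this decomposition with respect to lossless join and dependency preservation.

Lossless test: (ItemID, Qty, Date)⁺ = {CName, ItemID, Qty, OrderNo, Date}, which contains all of one fragment — lossless.
Dependency preservation: the restricted closure of {OrderNo} across the fragments never reaches {CName}, so OrderNo → CName cannot be enforced without a join — not preserved.

lossless but not dependency-preserving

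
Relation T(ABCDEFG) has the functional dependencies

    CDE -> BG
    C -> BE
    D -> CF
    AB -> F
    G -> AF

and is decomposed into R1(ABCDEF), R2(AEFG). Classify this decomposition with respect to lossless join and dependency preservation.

Lossless test: (AEF)⁺ = {AEF}, which is a superkey of neither fragment — lossy.
Dependency preservation: the restricted closure of {CDE} across the fragments never reaches {BG}, so CDE → BG cannot be enforced without a join — not preserved.

lossy and not dependency-preserving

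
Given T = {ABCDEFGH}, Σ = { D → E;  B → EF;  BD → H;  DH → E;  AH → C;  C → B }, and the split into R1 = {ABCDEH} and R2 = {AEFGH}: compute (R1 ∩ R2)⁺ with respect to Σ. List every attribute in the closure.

R1 ∩ R2 = {AEH}.
AH → C applies, adding C
C → B applies, adding B
B → EF applies, adding F
Closure: {ABCEFH}.

ABCEFH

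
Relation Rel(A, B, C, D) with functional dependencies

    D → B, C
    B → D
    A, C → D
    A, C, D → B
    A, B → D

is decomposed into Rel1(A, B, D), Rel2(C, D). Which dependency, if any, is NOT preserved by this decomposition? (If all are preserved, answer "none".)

A, C → D

Check A, C → D: no single fragment contains all of {A, C, D}, and the restricted closure of {A, C} across the fragments never reaches {D}.
D → B, C is preserved.
B → D is preserved.
A, C, D → B is preserved.
A, B → D is preserved.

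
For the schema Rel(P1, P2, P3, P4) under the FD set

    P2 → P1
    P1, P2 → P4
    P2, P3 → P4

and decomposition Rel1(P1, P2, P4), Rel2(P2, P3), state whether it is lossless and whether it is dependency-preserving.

Lossless test: (P2)⁺ = {P1, P2, P4}, which contains all of one fragment — lossless.
Dependency preservation: P2, P3 → P4 is not contained in any single fragment, but the restricted closure of its left-hand side across the fragments still reaches the right-hand side; the remaining FDs each lie inside some fragment. All dependencies are preserved.

lossless and dependency-preserving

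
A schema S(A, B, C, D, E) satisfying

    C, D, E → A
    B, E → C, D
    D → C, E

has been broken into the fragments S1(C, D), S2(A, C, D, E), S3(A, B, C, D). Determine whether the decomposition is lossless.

Chase test. Columns are A, B, C, D, E; row i has aⱼ where attribute j ∈ Si, else bᵢⱼ.
Initial tableau (one row per fragment):
  row 1: b11 b12 a3 a4 b15
  row 2: a1 b22 a3 a4 a5
  row 3: a1 a2 a3 a4 b35
Rows 1 and 2 agree on D; apply D→C, E and equate their C, E entries.
Rows 1 and 3 agree on D; apply D→C, E and equate their C, E entries.
Rows 1 and 2 agree on C, D, E; apply C, D, E→A and equate their A entries.
Row 3 is now all distinguished symbols — the join is lossless.

Yes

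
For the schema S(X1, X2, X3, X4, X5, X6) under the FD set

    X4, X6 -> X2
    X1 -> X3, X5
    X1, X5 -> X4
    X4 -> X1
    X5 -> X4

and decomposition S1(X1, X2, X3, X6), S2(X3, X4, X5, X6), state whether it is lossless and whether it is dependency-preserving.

Lossless test: (X3, X6)⁺ = {X3, X6}, which is a superkey of neither fragment — lossy.
Dependency preservation: the restricted closure of {X4, X6} across the fragments never reaches {X2}, so X4, X6 → X2 cannot be enforced without a join — not preserved.

lossy and not dependency-preserving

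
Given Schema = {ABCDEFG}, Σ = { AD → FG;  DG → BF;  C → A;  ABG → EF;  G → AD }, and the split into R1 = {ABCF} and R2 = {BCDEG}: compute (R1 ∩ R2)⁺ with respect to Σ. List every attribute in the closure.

ABC

R1 ∩ R2 = {BC}.
C → A applies, adding A
Closure: {ABC}.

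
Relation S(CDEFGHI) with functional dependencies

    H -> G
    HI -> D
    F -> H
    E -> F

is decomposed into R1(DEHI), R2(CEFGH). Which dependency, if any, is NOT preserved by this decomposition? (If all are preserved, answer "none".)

H → G lies within R2.
HI → D lies within R1.
F → H lies within R2.
E → F lies within R2.
Every dependency is enforceable on the fragments, so the decomposition is dependency-preserving.

none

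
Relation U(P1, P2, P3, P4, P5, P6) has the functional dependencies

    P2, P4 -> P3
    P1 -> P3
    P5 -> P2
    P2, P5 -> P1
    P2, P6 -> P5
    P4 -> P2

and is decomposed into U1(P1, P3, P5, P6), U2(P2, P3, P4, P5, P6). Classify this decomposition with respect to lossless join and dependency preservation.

Lossless test: (P3, P5, P6)⁺ = {P1, P2, P3, P5, P6}, which contains all of one fragment — lossless.
Dependency preservation: P2, P5 → P1 is not contained in any single fragment, but the restricted closure of its left-hand side across the fragments still reaches the right-hand side; the remaining FDs each lie inside some fragment. All dependencies are preserved.

lossless and dependency-preserving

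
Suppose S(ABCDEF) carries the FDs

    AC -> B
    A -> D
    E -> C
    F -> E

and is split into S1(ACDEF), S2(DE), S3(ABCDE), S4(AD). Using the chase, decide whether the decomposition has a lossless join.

Yes

Chase test. Columns are ABCDEF; row i has aⱼ where attribute j ∈ Si, else bᵢⱼ.
Initial tableau (one row per fragment):
  row 1: a1 b12 a3 a4 a5 a6
  row 2: b21 b22 b23 a4 a5 b26
  row 3: a1 a2 a3 a4 a5 b36
  row 4: a1 b42 b43 a4 b45 b46
Rows 1 and 3 agree on AC; apply AC→B and equate their B entries.
Rows 1 and 2 agree on E; apply E→C and equate their C entries.
Row 1 is now all distinguished symbols — the join is lossless.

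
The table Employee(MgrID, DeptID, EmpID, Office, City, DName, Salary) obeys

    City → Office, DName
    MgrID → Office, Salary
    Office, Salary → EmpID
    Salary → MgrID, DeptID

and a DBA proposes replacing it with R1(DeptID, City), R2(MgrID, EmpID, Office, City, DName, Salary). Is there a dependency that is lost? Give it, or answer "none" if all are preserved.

Check Salary → MgrID, DeptID: no single fragment contains all of {MgrID, DeptID, Salary}, and the restricted closure of {Salary} across the fragments never reaches {MgrID, DeptID}.
City → Office, DName is preserved.
MgrID → Office, Salary is preserved.
Office, Salary → EmpID is preserved.

Salary → MgrID, DeptID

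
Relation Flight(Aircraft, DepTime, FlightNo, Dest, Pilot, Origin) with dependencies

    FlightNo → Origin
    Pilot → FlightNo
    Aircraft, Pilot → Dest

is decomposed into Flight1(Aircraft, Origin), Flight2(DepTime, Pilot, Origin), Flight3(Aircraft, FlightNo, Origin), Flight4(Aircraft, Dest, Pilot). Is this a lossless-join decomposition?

No

Chase test. Columns are Aircraft, DepTime, FlightNo, Dest, Pilot, Origin; row i has aⱼ where attribute j ∈ Flighti, else bᵢⱼ.
Initial tableau (one row per fragment):
  row 1: a1 b12 b13 b14 b15 a6
  row 2: b21 a2 b23 b24 a5 a6
  row 3: a1 b32 a3 b34 b35 a6
  row 4: a1 b42 b43 a4 a5 b46
Rows 2 and 4 agree on Pilot; apply Pilot→FlightNo and equate their FlightNo entries.
Rows 2 and 4 agree on FlightNo; apply FlightNo→Origin and equate their Origin entries.
No row becomes fully distinguished — the join is lossy.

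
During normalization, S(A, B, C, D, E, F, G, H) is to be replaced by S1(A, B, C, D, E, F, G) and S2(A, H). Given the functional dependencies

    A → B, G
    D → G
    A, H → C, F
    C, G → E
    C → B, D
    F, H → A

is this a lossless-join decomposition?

Common attributes: S1 ∩ S2 = {A}.
Closure of {A}: A → B, G applies, adding B, G. So (A)⁺ = {A, B, G}.
The closure contains neither all of S1 = {A, B, C, D, E, F, G} nor all of S2 = {A, H}, so the common attributes are not a superkey of either fragment. The join is lossy.

No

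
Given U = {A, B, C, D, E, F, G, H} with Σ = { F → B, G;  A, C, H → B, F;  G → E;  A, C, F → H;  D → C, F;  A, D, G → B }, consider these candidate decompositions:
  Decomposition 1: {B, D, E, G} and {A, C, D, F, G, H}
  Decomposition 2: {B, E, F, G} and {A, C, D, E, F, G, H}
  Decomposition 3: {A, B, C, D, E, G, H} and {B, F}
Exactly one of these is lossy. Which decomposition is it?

Decomposition 1: common = {D, G}, closure = {B, C, D, E, F, G} → lossless.
Decomposition 2: common = {E, F, G}, closure = {B, E, F, G} → lossless.
Decomposition 3: common = {B}, closure = {B} → lossy.

Decomposition 3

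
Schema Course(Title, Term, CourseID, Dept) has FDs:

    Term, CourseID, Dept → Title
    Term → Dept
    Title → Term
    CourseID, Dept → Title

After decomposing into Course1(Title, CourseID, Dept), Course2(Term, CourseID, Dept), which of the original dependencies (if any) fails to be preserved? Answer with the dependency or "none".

Title → Term

Check Title → Term: no single fragment contains all of {Title, Term}, and the restricted closure of {Title} across the fragments never reaches {Term}.
Term, CourseID, Dept → Title is preserved.
Term → Dept is preserved.
CourseID, Dept → Title is preserved.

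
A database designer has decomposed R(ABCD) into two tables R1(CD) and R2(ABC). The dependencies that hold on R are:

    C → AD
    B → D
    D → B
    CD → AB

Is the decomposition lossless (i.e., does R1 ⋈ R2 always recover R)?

Yes

Common attributes: R1 ∩ R2 = {C}.
Closure of {C}: C → AD applies, adding AD; D → B applies, adding B. So (C)⁺ = {ABCD}.
This closure contains every attribute of R1, so R1 ∩ R2 → R1. The join is lossless.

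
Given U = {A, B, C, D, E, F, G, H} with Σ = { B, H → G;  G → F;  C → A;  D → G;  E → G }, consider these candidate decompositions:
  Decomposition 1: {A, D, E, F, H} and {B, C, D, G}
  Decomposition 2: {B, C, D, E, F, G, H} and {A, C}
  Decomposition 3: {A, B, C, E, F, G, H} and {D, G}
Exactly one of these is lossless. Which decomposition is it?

Decomposition 2

Decomposition 1: common = {D}, closure = {D, F, G} → lossy.
Decomposition 2: common = {C}, closure = {A, C} → lossless.
Decomposition 3: common = {G}, closure = {F, G} → lossy.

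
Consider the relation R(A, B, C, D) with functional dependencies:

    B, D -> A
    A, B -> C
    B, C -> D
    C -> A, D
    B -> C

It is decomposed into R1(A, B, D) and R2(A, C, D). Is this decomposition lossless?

Common attributes: R1 ∩ R2 = {A, D}.
No dependency enlarges {A, D}, so (A, D)⁺ = {A, D}.
The closure contains neither all of R1 = {A, B, D} nor all of R2 = {A, C, D}, so the common attributes are not a superkey of either fragment. The join is lossy.

No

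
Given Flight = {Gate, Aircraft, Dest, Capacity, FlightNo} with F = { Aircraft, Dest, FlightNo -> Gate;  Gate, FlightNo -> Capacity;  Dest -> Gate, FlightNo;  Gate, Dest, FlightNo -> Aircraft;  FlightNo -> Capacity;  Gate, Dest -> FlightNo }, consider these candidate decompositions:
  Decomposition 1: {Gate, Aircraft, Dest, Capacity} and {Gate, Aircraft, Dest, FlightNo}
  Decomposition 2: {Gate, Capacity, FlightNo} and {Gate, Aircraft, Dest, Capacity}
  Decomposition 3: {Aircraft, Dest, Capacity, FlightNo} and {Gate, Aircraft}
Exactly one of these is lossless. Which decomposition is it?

Decomposition 1: common = {Gate, Aircraft, Dest}, closure = {Gate, Aircraft, Dest, Capacity, FlightNo} → lossless.
Decomposition 2: common = {Gate, Capacity}, closure = {Gate, Capacity} → lossy.
Decomposition 3: common = {Aircraft}, closure = {Aircraft} → lossy.

Decomposition 1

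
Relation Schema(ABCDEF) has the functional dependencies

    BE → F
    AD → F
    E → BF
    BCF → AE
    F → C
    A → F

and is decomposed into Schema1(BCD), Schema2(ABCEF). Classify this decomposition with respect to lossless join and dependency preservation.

Lossless test: (BC)⁺ = {BC}, which is a superkey of neither fragment — lossy.
Dependency preservation: AD → F is not contained in any single fragment, but the restricted closure of its left-hand side across the fragments still reaches the right-hand side; the remaining FDs each lie inside some fragment. All dependencies are preserved.

lossy but dependency-preserving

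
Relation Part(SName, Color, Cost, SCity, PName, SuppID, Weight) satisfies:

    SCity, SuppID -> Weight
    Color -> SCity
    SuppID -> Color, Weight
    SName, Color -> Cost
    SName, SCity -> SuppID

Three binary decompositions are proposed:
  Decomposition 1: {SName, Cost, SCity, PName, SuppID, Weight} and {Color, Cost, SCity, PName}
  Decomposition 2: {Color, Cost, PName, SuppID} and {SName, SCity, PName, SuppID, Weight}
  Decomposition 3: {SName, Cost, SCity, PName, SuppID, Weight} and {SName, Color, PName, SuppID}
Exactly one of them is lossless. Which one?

Decomposition 1: common = {Cost, SCity, PName}, closure = {Cost, SCity, PName} → lossy.
Decomposition 2: common = {PName, SuppID}, closure = {Color, SCity, PName, SuppID, Weight} → lossy.
Decomposition 3: common = {SName, PName, SuppID}, closure = {SName, Color, Cost, SCity, PName, SuppID, Weight} → lossless.

Decomposition 3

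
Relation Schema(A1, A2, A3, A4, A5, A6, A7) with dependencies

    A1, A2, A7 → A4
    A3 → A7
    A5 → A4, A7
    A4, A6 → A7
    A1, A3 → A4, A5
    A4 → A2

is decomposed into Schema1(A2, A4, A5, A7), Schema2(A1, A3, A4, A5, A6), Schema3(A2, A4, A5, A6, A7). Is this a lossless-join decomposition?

Chase test. Columns are A1, A2, A3, A4, A5, A6, A7; row i has aⱼ where attribute j ∈ Schemai, else bᵢⱼ.
Initial tableau (one row per fragment):
  row 1: b11 a2 b13 a4 a5 b16 a7
  row 2: a1 b22 a3 a4 a5 a6 b27
  row 3: b31 a2 b33 a4 a5 a6 a7
Rows 1 and 2 agree on A5; apply A5→A4, A7 and equate their A4, A7 entries.
Rows 1 and 2 agree on A4; apply A4→A2 and equate their A2 entries.
Row 2 is now all distinguished symbols — the join is lossless.

Yes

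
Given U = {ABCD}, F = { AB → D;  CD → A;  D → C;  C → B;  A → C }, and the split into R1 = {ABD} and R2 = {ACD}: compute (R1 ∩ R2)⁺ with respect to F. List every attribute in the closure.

ABCD

R1 ∩ R2 = {AD}.
D → C applies, adding C
C → B applies, adding B
Closure: {ABCD}.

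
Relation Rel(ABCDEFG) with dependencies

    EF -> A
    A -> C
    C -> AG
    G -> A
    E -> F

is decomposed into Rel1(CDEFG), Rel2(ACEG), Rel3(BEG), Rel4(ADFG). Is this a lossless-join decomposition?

No

Chase test. Columns are ABCDEFG; row i has aⱼ where attribute j ∈ Reli, else bᵢⱼ.
Initial tableau (one row per fragment):
  row 1: b11 b12 a3 a4 a5 a6 a7
  row 2: a1 b22 a3 b24 a5 b26 a7
  row 3: b31 a2 b33 b34 a5 b36 a7
  row 4: a1 b42 b43 a4 b45 a6 a7
Rows 2 and 4 agree on A; apply A→C and equate their C entries.
Rows 1 and 2 agree on C; apply C→AG and equate their AG entries.
Rows 1 and 3 agree on G; apply G→A and equate their A entries.
Rows 1 and 2 agree on E; apply E→F and equate their F entries.
Rows 1 and 3 agree on E; apply E→F and equate their F entries.
Rows 1 and 3 agree on A; apply A→C and equate their C entries.
No row becomes fully distinguished — the join is lossy.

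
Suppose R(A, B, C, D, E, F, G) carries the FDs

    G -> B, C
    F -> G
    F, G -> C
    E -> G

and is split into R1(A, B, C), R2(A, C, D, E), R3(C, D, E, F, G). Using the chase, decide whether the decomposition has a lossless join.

No

Chase test. Columns are A, B, C, D, E, F, G; row i has aⱼ where attribute j ∈ Ri, else bᵢⱼ.
Initial tableau (one row per fragment):
  row 1: a1 a2 a3 b14 b15 b16 b17
  row 2: a1 b22 a3 a4 a5 b26 b27
  row 3: b31 b32 a3 a4 a5 a6 a7
Rows 2 and 3 agree on E; apply E→G and equate their G entries.
Rows 2 and 3 agree on G; apply G→B, C and equate their B, C entries.
No row becomes fully distinguished — the join is lossy.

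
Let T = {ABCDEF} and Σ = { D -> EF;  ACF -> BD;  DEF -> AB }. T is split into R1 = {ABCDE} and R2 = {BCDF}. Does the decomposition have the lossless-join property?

Yes

Common attributes: R1 ∩ R2 = {BCD}.
Closure of {BCD}: D → EF applies, adding EF; DEF → AB applies, adding A. So (BCD)⁺ = {ABCDEF}.
This closure contains every attribute of R1, so R1 ∩ R2 → R1. The join is lossless.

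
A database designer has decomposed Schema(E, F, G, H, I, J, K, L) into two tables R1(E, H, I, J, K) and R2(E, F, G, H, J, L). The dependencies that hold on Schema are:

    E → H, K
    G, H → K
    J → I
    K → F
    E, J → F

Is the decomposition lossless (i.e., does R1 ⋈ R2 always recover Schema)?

Yes

Common attributes: R1 ∩ R2 = {E, H, J}.
Closure of {E, H, J}: E → H, K applies, adding K; J → I applies, adding I; K → F applies, adding F. So (E, H, J)⁺ = {E, F, H, I, J, K}.
This closure contains every attribute of R1, so R1 ∩ R2 → R1. The join is lossless.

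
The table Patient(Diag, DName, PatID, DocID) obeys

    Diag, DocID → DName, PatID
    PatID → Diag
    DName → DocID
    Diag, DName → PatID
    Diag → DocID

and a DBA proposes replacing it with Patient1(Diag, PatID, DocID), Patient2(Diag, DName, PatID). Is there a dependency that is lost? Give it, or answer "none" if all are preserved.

Check DName → DocID: no single fragment contains all of {DName, DocID}, and the restricted closure of {DName} across the fragments never reaches {DocID}.
Diag, DocID → DName, PatID is preserved.
PatID → Diag is preserved.
Diag, DName → PatID is preserved.
Diag → DocID is preserved.

DName → DocID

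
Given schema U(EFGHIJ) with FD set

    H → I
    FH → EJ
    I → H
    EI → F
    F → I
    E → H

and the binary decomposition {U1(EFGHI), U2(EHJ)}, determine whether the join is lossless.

Common attributes: U1 ∩ U2 = {EH}.
Closure of {EH}: H → I applies, adding I; EI → F applies, adding F; FH → EJ applies, adding J. So (EH)⁺ = {EFHIJ}.
This closure contains every attribute of U2, so U1 ∩ U2 → U2. The join is lossless.

Yes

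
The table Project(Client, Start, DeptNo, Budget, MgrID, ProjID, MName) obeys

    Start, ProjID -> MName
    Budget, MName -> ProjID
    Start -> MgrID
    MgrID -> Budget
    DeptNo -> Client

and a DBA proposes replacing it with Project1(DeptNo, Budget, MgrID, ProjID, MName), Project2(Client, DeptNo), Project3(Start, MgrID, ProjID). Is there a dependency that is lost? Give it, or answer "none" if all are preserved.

Check Start, ProjID → MName: no single fragment contains all of {Start, ProjID, MName}, and the restricted closure of {Start, ProjID} across the fragments never reaches {MName}.
Budget, MName → ProjID is preserved.
Start → MgrID is preserved.
MgrID → Budget is preserved.
DeptNo → Client is preserved.

Start, ProjID -> MName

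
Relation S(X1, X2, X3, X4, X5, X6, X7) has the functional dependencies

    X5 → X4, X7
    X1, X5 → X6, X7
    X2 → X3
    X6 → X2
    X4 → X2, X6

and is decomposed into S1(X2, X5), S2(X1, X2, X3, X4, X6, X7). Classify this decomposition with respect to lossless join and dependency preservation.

lossy and not dependency-preserving

Lossless test: (X2)⁺ = {X2, X3}, which is a superkey of neither fragment — lossy.
Dependency preservation: the restricted closure of {X5} across the fragments never reaches {X4, X7}, so X5 → X4, X7 cannot be enforced without a join — not preserved.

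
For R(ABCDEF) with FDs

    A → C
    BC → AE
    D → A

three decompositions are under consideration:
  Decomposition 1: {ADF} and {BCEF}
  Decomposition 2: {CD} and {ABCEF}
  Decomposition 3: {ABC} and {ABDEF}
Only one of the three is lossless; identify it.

Decomposition 1: common = {F}, closure = {F} → lossy.
Decomposition 2: common = {C}, closure = {C} → lossy.
Decomposition 3: common = {AB}, closure = {ABCE} → lossless.

Decomposition 3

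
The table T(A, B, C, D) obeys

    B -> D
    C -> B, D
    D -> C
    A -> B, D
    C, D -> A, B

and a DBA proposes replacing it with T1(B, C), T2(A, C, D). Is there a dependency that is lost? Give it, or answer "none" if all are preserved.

B → D: restricted closure across fragments reaches D.
C → B, D: restricted closure across fragments reaches B, D.
D → C lies within T2.
A → B, D: restricted closure across fragments reaches B, D.
C, D → A, B: restricted closure across fragments reaches A, B.
Every dependency is enforceable on the fragments, so the decomposition is dependency-preserving.

none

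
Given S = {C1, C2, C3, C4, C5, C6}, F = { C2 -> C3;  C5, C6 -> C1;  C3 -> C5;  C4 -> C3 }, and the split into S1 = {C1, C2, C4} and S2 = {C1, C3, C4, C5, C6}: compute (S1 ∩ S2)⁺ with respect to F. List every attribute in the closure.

S1 ∩ S2 = {C1, C4}.
C4 → C3 applies, adding C3
C3 → C5 applies, adding C5
Closure: {C1, C3, C4, C5}.

C1, C3, C4, C5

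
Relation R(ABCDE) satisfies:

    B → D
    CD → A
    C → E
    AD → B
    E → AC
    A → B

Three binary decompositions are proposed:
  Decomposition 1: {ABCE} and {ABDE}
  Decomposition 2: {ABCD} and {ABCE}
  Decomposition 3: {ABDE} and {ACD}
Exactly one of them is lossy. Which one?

Decomposition 1: common = {ABE}, closure = {ABCDE} → lossless.
Decomposition 2: common = {ABC}, closure = {ABCDE} → lossless.
Decomposition 3: common = {AD}, closure = {ABD} → lossy.

Decomposition 3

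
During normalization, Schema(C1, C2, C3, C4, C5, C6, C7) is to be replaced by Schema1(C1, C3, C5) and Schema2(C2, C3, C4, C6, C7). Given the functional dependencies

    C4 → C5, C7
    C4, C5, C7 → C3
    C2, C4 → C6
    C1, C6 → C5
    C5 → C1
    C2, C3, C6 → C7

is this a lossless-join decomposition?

Common attributes: Schema1 ∩ Schema2 = {C3}.
No dependency enlarges {C3}, so (C3)⁺ = {C3}.
The closure contains neither all of Schema1 = {C1, C3, C5} nor all of Schema2 = {C2, C3, C4, C6, C7}, so the common attributes are not a superkey of either fragment. The join is lossy.

No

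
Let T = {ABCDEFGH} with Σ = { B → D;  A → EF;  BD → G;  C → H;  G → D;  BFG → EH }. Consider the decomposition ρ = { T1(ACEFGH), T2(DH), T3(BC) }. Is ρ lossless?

No

Chase test. Columns are ABCDEFGH; row i has aⱼ where attribute j ∈ Ti, else bᵢⱼ.
Initial tableau (one row per fragment):
  row 1: a1 b12 a3 b14 a5 a6 a7 a8
  row 2: b21 b22 b23 a4 b25 b26 b27 a8
  row 3: b31 a2 a3 b34 b35 b36 b37 b38
Rows 1 and 3 agree on C; apply C→H and equate their H entries.
No row becomes fully distinguished — the join is lossy.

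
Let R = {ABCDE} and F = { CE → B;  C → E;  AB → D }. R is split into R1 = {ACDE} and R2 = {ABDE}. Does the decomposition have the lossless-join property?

No

Common attributes: R1 ∩ R2 = {ADE}.
No dependency enlarges {ADE}, so (ADE)⁺ = {ADE}.
The closure contains neither all of R1 = {ACDE} nor all of R2 = {ABDE}, so the common attributes are not a superkey of either fragment. The join is lossy.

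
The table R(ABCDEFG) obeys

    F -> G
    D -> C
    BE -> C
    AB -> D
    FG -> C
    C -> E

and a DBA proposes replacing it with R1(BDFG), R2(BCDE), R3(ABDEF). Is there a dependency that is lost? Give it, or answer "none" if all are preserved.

Check FG → C: no single fragment contains all of {CFG}, and the restricted closure of {FG} across the fragments never reaches {C}.
F → G is preserved.
D → C is preserved.
BE → C is preserved.
AB → D is preserved.
C → E is preserved.

FG -> C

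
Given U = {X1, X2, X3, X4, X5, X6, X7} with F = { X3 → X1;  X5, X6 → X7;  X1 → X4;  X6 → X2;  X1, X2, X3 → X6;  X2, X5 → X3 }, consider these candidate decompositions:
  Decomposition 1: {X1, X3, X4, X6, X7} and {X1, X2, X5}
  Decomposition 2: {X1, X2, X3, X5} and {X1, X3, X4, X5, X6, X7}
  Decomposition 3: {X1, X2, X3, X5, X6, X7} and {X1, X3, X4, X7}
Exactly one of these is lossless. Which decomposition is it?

Decomposition 1: common = {X1}, closure = {X1, X4} → lossy.
Decomposition 2: common = {X1, X3, X5}, closure = {X1, X3, X4, X5} → lossy.
Decomposition 3: common = {X1, X3, X7}, closure = {X1, X3, X4, X7} → lossless.

Decomposition 3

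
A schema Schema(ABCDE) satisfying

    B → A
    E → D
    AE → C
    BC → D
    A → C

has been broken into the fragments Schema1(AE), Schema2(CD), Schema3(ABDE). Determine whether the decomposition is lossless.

No

Chase test. Columns are ABCDE; row i has aⱼ where attribute j ∈ Schemai, else bᵢⱼ.
Initial tableau (one row per fragment):
  row 1: a1 b12 b13 b14 a5
  row 2: b21 b22 a3 a4 b25
  row 3: a1 a2 b33 a4 a5
Rows 1 and 3 agree on E; apply E→D and equate their D entries.
Rows 1 and 3 agree on AE; apply AE→C and equate their C entries.
No row becomes fully distinguished — the join is lossy.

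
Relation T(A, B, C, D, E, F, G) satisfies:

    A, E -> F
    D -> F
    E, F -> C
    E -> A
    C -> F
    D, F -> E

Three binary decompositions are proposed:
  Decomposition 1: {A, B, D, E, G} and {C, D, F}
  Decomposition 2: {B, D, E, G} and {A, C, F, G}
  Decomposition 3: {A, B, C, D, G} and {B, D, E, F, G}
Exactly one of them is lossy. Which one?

Decomposition 1: common = {D}, closure = {A, C, D, E, F} → lossless.
Decomposition 2: common = {G}, closure = {G} → lossy.
Decomposition 3: common = {B, D, G}, closure = {A, B, C, D, E, F, G} → lossless.

Decomposition 2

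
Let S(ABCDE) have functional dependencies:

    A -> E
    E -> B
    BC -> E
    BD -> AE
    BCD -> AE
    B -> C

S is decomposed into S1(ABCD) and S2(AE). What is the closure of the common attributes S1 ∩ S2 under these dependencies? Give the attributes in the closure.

ABCE

S1 ∩ S2 = {A}.
A → E applies, adding E
E → B applies, adding B
B → C applies, adding C
Closure: {ABCE}.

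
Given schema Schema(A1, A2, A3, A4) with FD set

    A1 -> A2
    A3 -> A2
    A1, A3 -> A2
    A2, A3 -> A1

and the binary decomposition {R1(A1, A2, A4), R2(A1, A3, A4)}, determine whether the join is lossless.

Yes

Common attributes: R1 ∩ R2 = {A1, A4}.
Closure of {A1, A4}: A1 → A2 applies, adding A2. So (A1, A4)⁺ = {A1, A2, A4}.
This closure contains every attribute of R1, so R1 ∩ R2 → R1. The join is lossless.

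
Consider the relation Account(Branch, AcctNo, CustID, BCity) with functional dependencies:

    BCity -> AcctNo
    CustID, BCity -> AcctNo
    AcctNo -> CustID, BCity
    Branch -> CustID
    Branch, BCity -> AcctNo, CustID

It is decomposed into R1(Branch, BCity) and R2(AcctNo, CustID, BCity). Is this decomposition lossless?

Yes

Common attributes: R1 ∩ R2 = {BCity}.
Closure of {BCity}: BCity → AcctNo applies, adding AcctNo; AcctNo → CustID, BCity applies, adding CustID. So (BCity)⁺ = {AcctNo, CustID, BCity}.
This closure contains every attribute of R2, so R1 ∩ R2 → R2. The join is lossless.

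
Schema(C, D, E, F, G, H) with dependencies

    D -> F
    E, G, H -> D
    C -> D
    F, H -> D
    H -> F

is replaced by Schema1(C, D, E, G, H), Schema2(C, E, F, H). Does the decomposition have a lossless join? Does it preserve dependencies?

lossless but not dependency-preserving

Lossless test: (C, E, H)⁺ = {C, D, E, F, H}, which contains all of one fragment — lossless.
Dependency preservation: the restricted closure of {D} across the fragments never reaches {F}, so D → F cannot be enforced without a join — not preserved.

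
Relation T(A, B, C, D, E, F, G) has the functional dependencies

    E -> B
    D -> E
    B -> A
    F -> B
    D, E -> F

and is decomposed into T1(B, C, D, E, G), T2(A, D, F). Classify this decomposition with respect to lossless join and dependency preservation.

lossless but not dependency-preserving

Lossless test: (D)⁺ = {A, B, D, E, F}, which contains all of one fragment — lossless.
Dependency preservation: the restricted closure of {B} across the fragments never reaches {A}, so B → A cannot be enforced without a join — not preserved.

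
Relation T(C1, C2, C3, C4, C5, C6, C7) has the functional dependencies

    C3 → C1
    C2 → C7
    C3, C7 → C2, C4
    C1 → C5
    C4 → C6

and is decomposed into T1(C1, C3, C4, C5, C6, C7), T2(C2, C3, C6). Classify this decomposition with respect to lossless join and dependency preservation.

Lossless test: (C3, C6)⁺ = {C1, C3, C5, C6}, which is a superkey of neither fragment — lossy.
Dependency preservation: the restricted closure of {C2} across the fragments never reaches {C7}, so C2 → C7 cannot be enforced without a join — not preserved.

lossy and not dependency-preserving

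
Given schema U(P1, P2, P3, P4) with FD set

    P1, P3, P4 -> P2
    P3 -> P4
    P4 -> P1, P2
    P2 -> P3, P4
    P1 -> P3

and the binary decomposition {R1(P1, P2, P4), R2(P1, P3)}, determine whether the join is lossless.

Common attributes: R1 ∩ R2 = {P1}.
Closure of {P1}: P1 → P3 applies, adding P3; P3 → P4 applies, adding P4; P4 → P1, P2 applies, adding P2. So (P1)⁺ = {P1, P2, P3, P4}.
This closure contains every attribute of R1, so R1 ∩ R2 → R1. The join is lossless.

Yes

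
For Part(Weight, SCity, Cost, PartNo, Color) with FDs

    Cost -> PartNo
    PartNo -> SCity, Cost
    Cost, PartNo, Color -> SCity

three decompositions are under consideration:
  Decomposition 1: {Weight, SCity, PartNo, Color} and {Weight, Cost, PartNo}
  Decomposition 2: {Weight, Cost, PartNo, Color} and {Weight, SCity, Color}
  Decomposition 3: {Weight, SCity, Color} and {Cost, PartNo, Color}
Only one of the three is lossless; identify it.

Decomposition 1

Decomposition 1: common = {Weight, PartNo}, closure = {Weight, SCity, Cost, PartNo} → lossless.
Decomposition 2: common = {Weight, Color}, closure = {Weight, Color} → lossy.
Decomposition 3: common = {Color}, closure = {Color} → lossy.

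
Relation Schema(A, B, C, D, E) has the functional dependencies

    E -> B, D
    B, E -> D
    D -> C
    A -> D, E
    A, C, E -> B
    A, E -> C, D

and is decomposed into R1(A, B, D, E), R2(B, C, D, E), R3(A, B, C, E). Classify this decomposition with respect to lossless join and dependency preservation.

lossless and dependency-preserving

Lossless test (chase): Rows 1 and 3 agree on E; apply E→B, D and equate their B, D entries. Rows 1 and 2 agree on D; apply D→C and equate their C entries. Row 1 is now all distinguished symbols — the join is lossless.
Dependency preservation: A, E → C, D is not contained in any single fragment, but the restricted closure of its left-hand side across the fragments still reaches the right-hand side; the remaining FDs each lie inside some fragment. All dependencies are preserved.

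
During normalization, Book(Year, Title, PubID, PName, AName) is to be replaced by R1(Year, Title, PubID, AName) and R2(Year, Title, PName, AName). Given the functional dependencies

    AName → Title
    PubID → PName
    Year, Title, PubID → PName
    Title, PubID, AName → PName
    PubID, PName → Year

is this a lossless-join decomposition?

No

Common attributes: R1 ∩ R2 = {Year, Title, AName}.
No dependency enlarges {Year, Title, AName}, so (Year, Title, AName)⁺ = {Year, Title, AName}.
The closure contains neither all of R1 = {Year, Title, PubID, AName} nor all of R2 = {Year, Title, PName, AName}, so the common attributes are not a superkey of either fragment. The join is lossy.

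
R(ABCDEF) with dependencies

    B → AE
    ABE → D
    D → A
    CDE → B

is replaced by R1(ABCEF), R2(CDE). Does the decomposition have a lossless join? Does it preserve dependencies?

Lossless test: (CE)⁺ = {CE}, which is a superkey of neither fragment — lossy.
Dependency preservation: the restricted closure of {ABE} across the fragments never reaches {D}, so ABE → D cannot be enforced without a join — not preserved.

lossy and not dependency-preserving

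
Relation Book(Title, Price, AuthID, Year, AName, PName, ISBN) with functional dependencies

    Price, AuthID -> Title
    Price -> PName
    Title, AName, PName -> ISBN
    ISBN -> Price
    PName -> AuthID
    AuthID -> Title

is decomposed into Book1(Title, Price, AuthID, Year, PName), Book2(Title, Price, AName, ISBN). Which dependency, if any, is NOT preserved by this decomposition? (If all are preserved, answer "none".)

Check Title, AName, PName → ISBN: no single fragment contains all of {Title, AName, PName, ISBN}, and the restricted closure of {Title, AName, PName} across the fragments never reaches {ISBN}.
Price, AuthID → Title is preserved.
Price → PName is preserved.
ISBN → Price is preserved.
PName → AuthID is preserved.
AuthID → Title is preserved.

Title, AName, PName -> ISBN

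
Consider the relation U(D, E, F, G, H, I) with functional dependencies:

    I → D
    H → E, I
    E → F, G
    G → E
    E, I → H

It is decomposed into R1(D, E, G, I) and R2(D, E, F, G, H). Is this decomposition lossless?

No

Common attributes: R1 ∩ R2 = {D, E, G}.
Closure of {D, E, G}: E → F, G applies, adding F. So (D, E, G)⁺ = {D, E, F, G}.
The closure contains neither all of R1 = {D, E, G, I} nor all of R2 = {D, E, F, G, H}, so the common attributes are not a superkey of either fragment. The join is lossy.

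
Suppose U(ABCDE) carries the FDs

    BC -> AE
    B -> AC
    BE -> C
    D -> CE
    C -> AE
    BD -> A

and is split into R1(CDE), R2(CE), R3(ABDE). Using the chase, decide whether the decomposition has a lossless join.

Chase test. Columns are ABCDE; row i has aⱼ where attribute j ∈ Ri, else bᵢⱼ.
Initial tableau (one row per fragment):
  row 1: b11 b12 a3 a4 a5
  row 2: b21 b22 a3 b24 a5
  row 3: a1 a2 b33 a4 a5
Rows 1 and 3 agree on D; apply D→CE and equate their CE entries.
Rows 1 and 2 agree on C; apply C→AE and equate their AE entries.
Rows 1 and 3 agree on C; apply C→AE and equate their AE entries.
Row 3 is now all distinguished symbols — the join is lossless.

Yes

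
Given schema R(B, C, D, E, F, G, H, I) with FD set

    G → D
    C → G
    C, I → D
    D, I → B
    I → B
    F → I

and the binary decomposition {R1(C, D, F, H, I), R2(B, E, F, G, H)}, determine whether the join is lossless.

No

Common attributes: R1 ∩ R2 = {F, H}.
Closure of {F, H}: F → I applies, adding I; I → B applies, adding B. So (F, H)⁺ = {B, F, H, I}.
The closure contains neither all of R1 = {C, D, F, H, I} nor all of R2 = {B, E, F, G, H}, so the common attributes are not a superkey of either fragment. The join is lossy.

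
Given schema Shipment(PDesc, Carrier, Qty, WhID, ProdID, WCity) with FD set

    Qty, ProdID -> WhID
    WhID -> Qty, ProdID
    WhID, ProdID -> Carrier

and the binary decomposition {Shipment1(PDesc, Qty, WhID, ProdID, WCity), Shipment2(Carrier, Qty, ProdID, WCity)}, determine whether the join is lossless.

Common attributes: Shipment1 ∩ Shipment2 = {Qty, ProdID, WCity}.
Closure of {Qty, ProdID, WCity}: Qty, ProdID → WhID applies, adding WhID; WhID, ProdID → Carrier applies, adding Carrier. So (Qty, ProdID, WCity)⁺ = {Carrier, Qty, WhID, ProdID, WCity}.
This closure contains every attribute of Shipment2, so Shipment1 ∩ Shipment2 → Shipment2. The join is lossless.

Yes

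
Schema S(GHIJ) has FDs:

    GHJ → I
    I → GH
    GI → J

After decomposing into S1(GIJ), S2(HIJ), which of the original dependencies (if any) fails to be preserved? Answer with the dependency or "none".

GHJ → I

Check GHJ → I: no single fragment contains all of {GHIJ}, and the restricted closure of {GHJ} across the fragments never reaches {I}.
I → GH is preserved.
GI → J is preserved.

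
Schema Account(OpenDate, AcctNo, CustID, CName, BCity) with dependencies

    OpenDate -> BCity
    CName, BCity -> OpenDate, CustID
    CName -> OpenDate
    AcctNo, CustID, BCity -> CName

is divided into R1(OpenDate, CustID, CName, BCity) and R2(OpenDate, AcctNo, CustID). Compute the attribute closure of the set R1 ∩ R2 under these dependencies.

R1 ∩ R2 = {OpenDate, CustID}.
OpenDate → BCity applies, adding BCity
Closure: {OpenDate, CustID, BCity}.

OpenDate, CustID, BCity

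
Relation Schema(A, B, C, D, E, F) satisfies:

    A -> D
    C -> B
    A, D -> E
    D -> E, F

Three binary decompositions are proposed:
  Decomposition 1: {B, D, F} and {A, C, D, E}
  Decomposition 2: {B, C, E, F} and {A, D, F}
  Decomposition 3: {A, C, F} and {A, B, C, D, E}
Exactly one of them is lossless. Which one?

Decomposition 1: common = {D}, closure = {D, E, F} → lossy.
Decomposition 2: common = {F}, closure = {F} → lossy.
Decomposition 3: common = {A, C}, closure = {A, B, C, D, E, F} → lossless.

Decomposition 3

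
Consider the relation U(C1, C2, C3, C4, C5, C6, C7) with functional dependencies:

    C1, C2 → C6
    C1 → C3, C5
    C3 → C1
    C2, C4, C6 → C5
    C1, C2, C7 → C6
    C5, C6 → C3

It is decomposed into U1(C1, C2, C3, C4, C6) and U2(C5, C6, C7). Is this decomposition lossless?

Common attributes: U1 ∩ U2 = {C6}.
No dependency enlarges {C6}, so (C6)⁺ = {C6}.
The closure contains neither all of U1 = {C1, C2, C3, C4, C6} nor all of U2 = {C5, C6, C7}, so the common attributes are not a superkey of either fragment. The join is lossy.

No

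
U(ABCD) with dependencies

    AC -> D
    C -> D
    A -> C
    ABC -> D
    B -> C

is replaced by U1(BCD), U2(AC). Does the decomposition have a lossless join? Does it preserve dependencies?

Lossless test: (C)⁺ = {CD}, which is a superkey of neither fragment — lossy.
Dependency preservation: AC → D; ABC → D are not contained in any single fragment, but the restricted closure of each left-hand side across the fragments still reaches the right-hand side; the remaining FDs each lie inside some fragment. All dependencies are preserved.

lossy but dependency-preserving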